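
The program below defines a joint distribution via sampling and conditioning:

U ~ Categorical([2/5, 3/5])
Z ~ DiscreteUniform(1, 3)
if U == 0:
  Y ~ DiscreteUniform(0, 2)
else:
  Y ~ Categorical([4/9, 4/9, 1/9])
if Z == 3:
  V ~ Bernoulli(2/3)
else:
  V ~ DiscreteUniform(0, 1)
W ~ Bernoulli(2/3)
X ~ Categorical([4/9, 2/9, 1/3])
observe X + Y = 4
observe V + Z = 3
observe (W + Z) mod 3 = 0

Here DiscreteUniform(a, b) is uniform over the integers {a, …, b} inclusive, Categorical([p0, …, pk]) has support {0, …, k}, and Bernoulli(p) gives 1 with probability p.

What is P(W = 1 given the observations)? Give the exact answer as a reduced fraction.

P(W = 1 | obs) = 3/4

Enumerate traces; 4 have nonzero weight after conditioning:
  (U=0, Z=2, Y=2, V=1, W=1, X=2) weight 2/405
  (U=0, Z=3, Y=2, V=0, W=0, X=2) weight 2/1215
  (U=1, Z=2, Y=2, V=1, W=1, X=2) weight 1/405
  (U=1, Z=3, Y=2, V=0, W=0, X=2) weight 1/1215
Group by W:
  weight(W=0) = 1/405
  weight(W=1) = 1/135
Total weight = 1/405 + 1/135 = 4/405
P(W=0 | obs) = 1/405 / 4/405 = 1/4
P(W=1 | obs) = 1/135 / 4/405 = 3/4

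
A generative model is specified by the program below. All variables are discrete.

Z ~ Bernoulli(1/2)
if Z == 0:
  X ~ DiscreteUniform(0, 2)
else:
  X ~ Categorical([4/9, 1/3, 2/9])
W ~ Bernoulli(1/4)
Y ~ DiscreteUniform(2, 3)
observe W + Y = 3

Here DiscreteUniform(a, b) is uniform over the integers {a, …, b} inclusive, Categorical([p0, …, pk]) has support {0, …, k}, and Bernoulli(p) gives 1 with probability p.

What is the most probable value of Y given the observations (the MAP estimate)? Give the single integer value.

Enumerate traces; 12 have nonzero weight after conditioning:
  (Z=0, X=0, W=0, Y=3) weight 1/16
  (Z=0, X=0, W=1, Y=2) weight 1/48
  (Z=0, X=1, W=0, Y=3) weight 1/16
  (Z=0, X=1, W=1, Y=2) weight 1/48
  (Z=0, X=2, W=0, Y=3) weight 1/16
  (Z=0, X=2, W=1, Y=2) weight 1/48
  (Z=1, X=0, W=0, Y=3) weight 1/12
  (Z=1, X=0, W=1, Y=2) weight 1/36
  … 4 more
Group by Y:
  weight(Y=2) = 1/8
  weight(Y=3) = 3/8
Total weight = 1/8 + 3/8 = 1/2
P(Y=2 | obs) = 1/8 / 1/2 = 1/4
P(Y=3 | obs) = 3/8 / 1/2 = 3/4
argmax = 3

argmax_v P(Y = v | obs) = 3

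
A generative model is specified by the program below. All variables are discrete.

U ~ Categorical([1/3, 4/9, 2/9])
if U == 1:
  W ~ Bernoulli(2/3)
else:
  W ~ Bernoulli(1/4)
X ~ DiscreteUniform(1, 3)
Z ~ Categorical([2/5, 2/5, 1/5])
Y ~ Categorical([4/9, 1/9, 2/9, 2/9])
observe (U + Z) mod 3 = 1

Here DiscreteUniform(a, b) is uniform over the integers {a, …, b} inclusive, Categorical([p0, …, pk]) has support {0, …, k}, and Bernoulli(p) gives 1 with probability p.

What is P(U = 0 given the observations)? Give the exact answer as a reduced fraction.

Enumerate traces; 72 have nonzero weight after conditioning:
  (U=0, W=0, X=1, Z=1, Y=0) weight 2/135
  (U=0, W=0, X=1, Z=1, Y=1) weight 1/270
  (U=0, W=0, X=1, Z=1, Y=2) weight 1/135
  (U=0, W=0, X=1, Z=1, Y=3) weight 1/135
  (U=0, W=0, X=2, Z=1, Y=0) weight 2/135
  (U=0, W=0, X=2, Z=1, Y=1) weight 1/270
  (U=0, W=0, X=2, Z=1, Y=2) weight 1/135
  (U=0, W=0, X=2, Z=1, Y=3) weight 1/135
  (U=1, W=0, X=1, Z=0, Y=0) weight 32/3645
  (U=2, W=0, X=1, Z=2, Y=0) weight 2/405
  … 62 more
Group by U:
  weight(U=0) = 2/15
  weight(U=1) = 8/45
  weight(U=2) = 2/45
Total weight = 2/15 + 8/45 + 2/45 = 16/45
P(U=0 | obs) = 2/15 / 16/45 = 3/8
P(U=1 | obs) = 8/45 / 16/45 = 1/2
P(U=2 | obs) = 2/45 / 16/45 = 1/8

P(U = 0 | obs) = 3/8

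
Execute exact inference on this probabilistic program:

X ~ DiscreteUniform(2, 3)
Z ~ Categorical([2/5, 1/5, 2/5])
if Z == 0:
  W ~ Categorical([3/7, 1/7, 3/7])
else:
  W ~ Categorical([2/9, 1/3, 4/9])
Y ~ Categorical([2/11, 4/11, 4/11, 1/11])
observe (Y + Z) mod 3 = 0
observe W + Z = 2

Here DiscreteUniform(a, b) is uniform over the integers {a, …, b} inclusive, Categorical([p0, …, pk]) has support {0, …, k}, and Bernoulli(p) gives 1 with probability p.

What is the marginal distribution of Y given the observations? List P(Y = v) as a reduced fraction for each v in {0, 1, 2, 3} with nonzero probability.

P(Y=0) = 54/179, P(Y=1) = 56/179, P(Y=2) = 42/179, P(Y=3) = 27/179

Enumerate traces; 8 have nonzero weight after conditioning:
  (X=2, Z=0, W=2, Y=0) weight 6/385
  (X=2, Z=0, W=2, Y=3) weight 3/385
  (X=2, Z=1, W=1, Y=2) weight 2/165
  (X=2, Z=2, W=0, Y=1) weight 8/495
  (X=3, Z=0, W=2, Y=0) weight 6/385
  (X=3, Z=0, W=2, Y=3) weight 3/385
  (X=3, Z=1, W=1, Y=2) weight 2/165
  (X=3, Z=2, W=0, Y=1) weight 8/495
Group by Y:
  weight(Y=0) = 12/385
  weight(Y=1) = 16/495
  weight(Y=2) = 4/165
  weight(Y=3) = 6/385
Total weight = 12/385 + 16/495 + 4/165 + 6/385 = 358/3465
P(Y=0 | obs) = 12/385 / 358/3465 = 54/179
P(Y=1 | obs) = 16/495 / 358/3465 = 56/179
P(Y=2 | obs) = 4/165 / 358/3465 = 42/179
P(Y=3 | obs) = 6/385 / 358/3465 = 27/179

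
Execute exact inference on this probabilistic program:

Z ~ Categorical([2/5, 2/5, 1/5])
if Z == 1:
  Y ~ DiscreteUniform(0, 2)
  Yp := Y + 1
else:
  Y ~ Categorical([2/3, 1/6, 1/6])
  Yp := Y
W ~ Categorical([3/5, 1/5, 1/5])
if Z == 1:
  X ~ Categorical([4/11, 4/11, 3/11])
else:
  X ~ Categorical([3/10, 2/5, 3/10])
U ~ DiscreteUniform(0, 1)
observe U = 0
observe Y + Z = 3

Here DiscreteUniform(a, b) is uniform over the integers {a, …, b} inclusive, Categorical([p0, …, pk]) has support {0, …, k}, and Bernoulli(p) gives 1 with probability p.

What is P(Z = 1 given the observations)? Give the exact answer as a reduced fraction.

Enumerate traces; 18 have nonzero weight after conditioning:
  (Z=1, Y=2, W=0, X=0, U=0) weight 4/275
  (Z=1, Y=2, W=0, X=1, U=0) weight 4/275
  (Z=1, Y=2, W=0, X=2, U=0) weight 3/275
  (Z=1, Y=2, W=1, X=0, U=0) weight 4/825
  (Z=1, Y=2, W=1, X=1, U=0) weight 4/825
  (Z=1, Y=2, W=1, X=2, U=0) weight 1/275
  (Z=1, Y=2, W=2, X=0, U=0) weight 4/825
  (Z=1, Y=2, W=2, X=1, U=0) weight 4/825
  (Z=2, Y=1, W=0, X=0, U=0) weight 3/1000
  … 9 more
Group by Z:
  weight(Z=1) = 1/15
  weight(Z=2) = 1/60
Total weight = 1/15 + 1/60 = 1/12
P(Z=1 | obs) = 1/15 / 1/12 = 4/5
P(Z=2 | obs) = 1/60 / 1/12 = 1/5

P(Z = 1 | obs) = 4/5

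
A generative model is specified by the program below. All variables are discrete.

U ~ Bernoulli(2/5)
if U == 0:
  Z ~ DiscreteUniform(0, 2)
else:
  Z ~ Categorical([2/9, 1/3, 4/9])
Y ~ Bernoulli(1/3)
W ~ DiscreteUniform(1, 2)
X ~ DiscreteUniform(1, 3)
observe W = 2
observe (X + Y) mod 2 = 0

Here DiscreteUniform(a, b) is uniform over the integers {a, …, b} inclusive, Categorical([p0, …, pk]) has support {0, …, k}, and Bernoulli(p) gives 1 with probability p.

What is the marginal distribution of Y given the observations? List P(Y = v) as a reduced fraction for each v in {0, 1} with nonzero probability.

P(Y=0) = 1/2, P(Y=1) = 1/2

Enumerate traces; 18 have nonzero weight after conditioning:
  (U=0, Z=0, Y=0, W=2, X=2) weight 1/45
  (U=0, Z=0, Y=1, W=2, X=1) weight 1/90
  (U=0, Z=0, Y=1, W=2, X=3) weight 1/90
  (U=0, Z=1, Y=0, W=2, X=2) weight 1/45
  (U=0, Z=1, Y=1, W=2, X=1) weight 1/90
  (U=0, Z=1, Y=1, W=2, X=3) weight 1/90
  (U=0, Z=2, Y=0, W=2, X=2) weight 1/45
  (U=0, Z=2, Y=1, W=2, X=1) weight 1/90
  … 10 more
Group by Y:
  weight(Y=0) = 1/9
  weight(Y=1) = 1/9
Total weight = 1/9 + 1/9 = 2/9
P(Y=0 | obs) = 1/9 / 2/9 = 1/2
P(Y=1 | obs) = 1/9 / 2/9 = 1/2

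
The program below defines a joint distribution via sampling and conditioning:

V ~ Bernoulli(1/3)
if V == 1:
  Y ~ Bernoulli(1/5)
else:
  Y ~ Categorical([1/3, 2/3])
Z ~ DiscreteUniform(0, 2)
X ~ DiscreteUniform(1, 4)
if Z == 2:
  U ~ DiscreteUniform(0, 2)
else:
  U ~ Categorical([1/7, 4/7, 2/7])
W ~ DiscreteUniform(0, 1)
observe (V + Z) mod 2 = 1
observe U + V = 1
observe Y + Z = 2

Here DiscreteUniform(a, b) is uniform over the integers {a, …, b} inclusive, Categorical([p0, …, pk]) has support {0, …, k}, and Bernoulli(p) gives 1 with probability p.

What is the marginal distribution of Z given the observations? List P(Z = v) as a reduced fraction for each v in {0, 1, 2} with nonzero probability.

Enumerate traces; 16 have nonzero weight after conditioning:
  (V=0, Y=1, Z=1, X=1, U=1, W=0) weight 2/189
  (V=0, Y=1, Z=1, X=1, U=1, W=1) weight 2/189
  (V=0, Y=1, Z=1, X=2, U=1, W=0) weight 2/189
  (V=0, Y=1, Z=1, X=2, U=1, W=1) weight 2/189
  (V=0, Y=1, Z=1, X=3, U=1, W=0) weight 2/189
  (V=0, Y=1, Z=1, X=3, U=1, W=1) weight 2/189
  (V=0, Y=1, Z=1, X=4, U=1, W=0) weight 2/189
  (V=0, Y=1, Z=1, X=4, U=1, W=1) weight 2/189
  (V=1, Y=0, Z=2, X=1, U=0, W=0) weight 1/270
  … 7 more
Group by Z:
  weight(Z=1) = 16/189
  weight(Z=2) = 4/135
Total weight = 16/189 + 4/135 = 4/35
P(Z=1 | obs) = 16/189 / 4/35 = 20/27
P(Z=2 | obs) = 4/135 / 4/35 = 7/27

P(Z=1) = 20/27, P(Z=2) = 7/27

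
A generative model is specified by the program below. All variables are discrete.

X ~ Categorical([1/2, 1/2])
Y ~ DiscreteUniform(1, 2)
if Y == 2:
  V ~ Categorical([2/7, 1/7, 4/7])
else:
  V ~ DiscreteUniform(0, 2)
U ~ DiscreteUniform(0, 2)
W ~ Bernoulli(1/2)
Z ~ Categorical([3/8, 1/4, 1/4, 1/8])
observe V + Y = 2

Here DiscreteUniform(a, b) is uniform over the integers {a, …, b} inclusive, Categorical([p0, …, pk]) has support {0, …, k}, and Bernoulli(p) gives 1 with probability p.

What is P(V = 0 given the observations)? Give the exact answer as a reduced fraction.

P(V = 0 | obs) = 6/13

Enumerate traces; 96 have nonzero weight after conditioning:
  (X=0, Y=1, V=1, U=0, W=0, Z=0) weight 1/192
  (X=0, Y=1, V=1, U=0, W=0, Z=1) weight 1/288
  (X=0, Y=1, V=1, U=0, W=0, Z=2) weight 1/288
  (X=0, Y=1, V=1, U=0, W=0, Z=3) weight 1/576
  (X=0, Y=1, V=1, U=0, W=1, Z=0) weight 1/192
  (X=0, Y=1, V=1, U=0, W=1, Z=1) weight 1/288
  (X=0, Y=1, V=1, U=0, W=1, Z=2) weight 1/288
  (X=0, Y=1, V=1, U=0, W=1, Z=3) weight 1/576
  (X=0, Y=2, V=0, U=0, W=0, Z=0) weight 1/224
  … 87 more
Group by V:
  weight(V=0) = 1/7
  weight(V=1) = 1/6
Total weight = 1/7 + 1/6 = 13/42
P(V=0 | obs) = 1/7 / 13/42 = 6/13
P(V=1 | obs) = 1/6 / 13/42 = 7/13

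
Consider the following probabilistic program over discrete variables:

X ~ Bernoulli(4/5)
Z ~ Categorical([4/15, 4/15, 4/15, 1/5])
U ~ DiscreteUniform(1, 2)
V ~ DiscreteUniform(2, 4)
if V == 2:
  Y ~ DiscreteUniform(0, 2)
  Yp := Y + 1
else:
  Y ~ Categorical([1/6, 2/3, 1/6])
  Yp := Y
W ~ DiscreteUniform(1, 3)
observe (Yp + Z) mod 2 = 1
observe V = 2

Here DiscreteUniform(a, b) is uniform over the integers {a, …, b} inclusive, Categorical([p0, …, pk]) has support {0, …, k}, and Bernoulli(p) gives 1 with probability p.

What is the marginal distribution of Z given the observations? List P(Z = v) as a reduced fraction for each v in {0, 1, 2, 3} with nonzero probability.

Enumerate traces; 72 have nonzero weight after conditioning:
  (X=0, Z=0, U=1, V=2, Y=0, W=1) weight 2/2025
  (X=0, Z=0, U=1, V=2, Y=0, W=2) weight 2/2025
  (X=0, Z=0, U=1, V=2, Y=0, W=3) weight 2/2025
  (X=0, Z=0, U=1, V=2, Y=2, W=1) weight 2/2025
  (X=0, Z=0, U=1, V=2, Y=2, W=2) weight 2/2025
  (X=0, Z=0, U=1, V=2, Y=2, W=3) weight 2/2025
  (X=0, Z=0, U=2, V=2, Y=0, W=1) weight 2/2025
  (X=0, Z=0, U=2, V=2, Y=0, W=2) weight 2/2025
  (X=0, Z=1, U=1, V=2, Y=1, W=1) weight 2/2025
  (X=0, Z=2, U=1, V=2, Y=0, W=1) weight 2/2025
  … 62 more
Group by Z:
  weight(Z=0) = 8/135
  weight(Z=1) = 4/135
  weight(Z=2) = 8/135
  weight(Z=3) = 1/45
Total weight = 8/135 + 4/135 + 8/135 + 1/45 = 23/135
P(Z=0 | obs) = 8/135 / 23/135 = 8/23
P(Z=1 | obs) = 4/135 / 23/135 = 4/23
P(Z=2 | obs) = 8/135 / 23/135 = 8/23
P(Z=3 | obs) = 1/45 / 23/135 = 3/23

P(Z=0) = 8/23, P(Z=1) = 4/23, P(Z=2) = 8/23, P(Z=3) = 3/23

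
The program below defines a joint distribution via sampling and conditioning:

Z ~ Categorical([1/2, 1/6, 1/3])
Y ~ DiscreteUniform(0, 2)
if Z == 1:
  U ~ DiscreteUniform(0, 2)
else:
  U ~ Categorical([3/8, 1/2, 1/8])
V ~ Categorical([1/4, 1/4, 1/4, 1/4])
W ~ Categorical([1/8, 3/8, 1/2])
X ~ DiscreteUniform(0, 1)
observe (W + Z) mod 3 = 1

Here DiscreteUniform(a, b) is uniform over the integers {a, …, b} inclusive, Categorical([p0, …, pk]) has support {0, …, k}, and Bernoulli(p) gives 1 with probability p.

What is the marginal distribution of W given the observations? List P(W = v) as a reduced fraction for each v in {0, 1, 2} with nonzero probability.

P(W=0) = 1/18, P(W=1) = 1/2, P(W=2) = 4/9

Enumerate traces; 216 have nonzero weight after conditioning:
  (Z=0, Y=0, U=0, V=0, W=1, X=0) weight 3/1024
  (Z=0, Y=0, U=0, V=0, W=1, X=1) weight 3/1024
  (Z=0, Y=0, U=0, V=1, W=1, X=0) weight 3/1024
  (Z=0, Y=0, U=0, V=1, W=1, X=1) weight 3/1024
  (Z=0, Y=0, U=0, V=2, W=1, X=0) weight 3/1024
  (Z=0, Y=0, U=0, V=2, W=1, X=1) weight 3/1024
  (Z=0, Y=0, U=0, V=3, W=1, X=0) weight 3/1024
  (Z=0, Y=0, U=0, V=3, W=1, X=1) weight 3/1024
  (Z=1, Y=0, U=0, V=0, W=0, X=0) weight 1/3456
  (Z=2, Y=0, U=0, V=0, W=2, X=0) weight 1/384
  … 206 more
Group by W:
  weight(W=0) = 1/48
  weight(W=1) = 3/16
  weight(W=2) = 1/6
Total weight = 1/48 + 3/16 + 1/6 = 3/8
P(W=0 | obs) = 1/48 / 3/8 = 1/18
P(W=1 | obs) = 3/16 / 3/8 = 1/2
P(W=2 | obs) = 1/6 / 3/8 = 4/9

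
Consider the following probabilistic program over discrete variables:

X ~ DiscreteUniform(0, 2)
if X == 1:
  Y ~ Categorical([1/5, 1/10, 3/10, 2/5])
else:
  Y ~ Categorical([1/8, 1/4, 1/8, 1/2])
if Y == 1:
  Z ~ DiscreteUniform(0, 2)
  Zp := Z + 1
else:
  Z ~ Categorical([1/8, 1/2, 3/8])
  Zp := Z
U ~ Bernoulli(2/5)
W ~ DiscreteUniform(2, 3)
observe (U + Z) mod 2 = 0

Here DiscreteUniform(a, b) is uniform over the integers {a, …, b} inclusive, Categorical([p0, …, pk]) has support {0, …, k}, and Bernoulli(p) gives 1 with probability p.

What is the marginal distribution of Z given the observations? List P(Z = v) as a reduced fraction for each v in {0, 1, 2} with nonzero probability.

Enumerate traces; 72 have nonzero weight after conditioning:
  (X=0, Y=0, Z=0, U=0, W=2) weight 1/640
  (X=0, Y=0, Z=0, U=0, W=3) weight 1/640
  (X=0, Y=0, Z=1, U=1, W=2) weight 1/240
  (X=0, Y=0, Z=1, U=1, W=3) weight 1/240
  (X=0, Y=0, Z=2, U=0, W=2) weight 3/640
  (X=0, Y=0, Z=2, U=0, W=3) weight 3/640
  (X=0, Y=1, Z=0, U=0, W=2) weight 1/120
  (X=0, Y=1, Z=0, U=0, W=3) weight 1/120
  … 64 more
Group by Z:
  weight(Z=0) = 1/10
  weight(Z=1) = 14/75
  weight(Z=2) = 11/50
Total weight = 1/10 + 14/75 + 11/50 = 38/75
P(Z=0 | obs) = 1/10 / 38/75 = 15/76
P(Z=1 | obs) = 14/75 / 38/75 = 7/19
P(Z=2 | obs) = 11/50 / 38/75 = 33/76

P(Z=0) = 15/76, P(Z=1) = 7/19, P(Z=2) = 33/76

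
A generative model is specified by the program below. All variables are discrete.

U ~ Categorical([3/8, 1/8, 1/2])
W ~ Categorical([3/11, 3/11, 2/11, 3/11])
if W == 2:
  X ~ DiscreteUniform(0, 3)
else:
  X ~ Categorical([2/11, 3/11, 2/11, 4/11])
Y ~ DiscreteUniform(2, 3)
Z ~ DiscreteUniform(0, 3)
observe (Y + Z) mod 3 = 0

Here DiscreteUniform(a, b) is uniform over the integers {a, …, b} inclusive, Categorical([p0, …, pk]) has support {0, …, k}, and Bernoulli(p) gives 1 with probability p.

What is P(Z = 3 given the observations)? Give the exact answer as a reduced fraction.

Enumerate traces; 144 have nonzero weight after conditioning:
  (U=0, W=0, X=0, Y=2, Z=1) weight 9/3872
  (U=0, W=0, X=0, Y=3, Z=0) weight 9/3872
  (U=0, W=0, X=0, Y=3, Z=3) weight 9/3872
  (U=0, W=0, X=1, Y=2, Z=1) weight 27/7744
  (U=0, W=0, X=1, Y=3, Z=0) weight 27/7744
  (U=0, W=0, X=1, Y=3, Z=3) weight 27/7744
  (U=0, W=0, X=2, Y=2, Z=1) weight 9/3872
  (U=0, W=0, X=2, Y=3, Z=0) weight 9/3872
  … 136 more
Group by Z:
  weight(Z=0) = 1/8
  weight(Z=1) = 1/8
  weight(Z=3) = 1/8
Total weight = 1/8 + 1/8 + 1/8 = 3/8
P(Z=0 | obs) = 1/8 / 3/8 = 1/3
P(Z=1 | obs) = 1/8 / 3/8 = 1/3
P(Z=3 | obs) = 1/8 / 3/8 = 1/3

P(Z = 3 | obs) = 1/3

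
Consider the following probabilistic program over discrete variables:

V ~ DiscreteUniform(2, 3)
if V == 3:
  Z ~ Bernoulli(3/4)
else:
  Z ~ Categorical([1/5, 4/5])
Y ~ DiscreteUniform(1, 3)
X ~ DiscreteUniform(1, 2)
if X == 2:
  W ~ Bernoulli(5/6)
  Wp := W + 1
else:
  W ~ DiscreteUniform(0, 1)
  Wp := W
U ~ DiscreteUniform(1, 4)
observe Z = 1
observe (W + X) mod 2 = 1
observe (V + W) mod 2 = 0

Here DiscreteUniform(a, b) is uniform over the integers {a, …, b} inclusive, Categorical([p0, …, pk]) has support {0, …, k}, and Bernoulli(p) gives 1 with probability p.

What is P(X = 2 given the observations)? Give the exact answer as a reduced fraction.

Enumerate traces; 24 have nonzero weight after conditioning:
  (V=2, Z=1, Y=1, X=1, W=0, U=1) weight 1/120
  (V=2, Z=1, Y=1, X=1, W=0, U=2) weight 1/120
  (V=2, Z=1, Y=1, X=1, W=0, U=3) weight 1/120
  (V=2, Z=1, Y=1, X=1, W=0, U=4) weight 1/120
  (V=2, Z=1, Y=2, X=1, W=0, U=1) weight 1/120
  (V=2, Z=1, Y=2, X=1, W=0, U=2) weight 1/120
  (V=2, Z=1, Y=2, X=1, W=0, U=3) weight 1/120
  (V=2, Z=1, Y=2, X=1, W=0, U=4) weight 1/120
  (V=3, Z=1, Y=1, X=2, W=1, U=1) weight 5/384
  … 15 more
Group by X:
  weight(X=1) = 1/10
  weight(X=2) = 5/32
Total weight = 1/10 + 5/32 = 41/160
P(X=1 | obs) = 1/10 / 41/160 = 16/41
P(X=2 | obs) = 5/32 / 41/160 = 25/41

P(X = 2 | obs) = 25/41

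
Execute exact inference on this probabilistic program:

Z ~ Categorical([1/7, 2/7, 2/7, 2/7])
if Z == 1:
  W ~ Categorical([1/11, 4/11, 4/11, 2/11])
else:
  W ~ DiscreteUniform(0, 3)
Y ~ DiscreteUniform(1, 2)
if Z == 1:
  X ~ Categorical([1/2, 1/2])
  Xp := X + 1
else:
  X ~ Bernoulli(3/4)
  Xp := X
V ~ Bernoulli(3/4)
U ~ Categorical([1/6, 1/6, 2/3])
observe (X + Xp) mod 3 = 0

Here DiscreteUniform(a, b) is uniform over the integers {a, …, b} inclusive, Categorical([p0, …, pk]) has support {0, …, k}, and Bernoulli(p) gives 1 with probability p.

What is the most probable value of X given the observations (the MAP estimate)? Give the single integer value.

argmax_v P(X = v | obs) = 0

Enumerate traces; 192 have nonzero weight after conditioning:
  (Z=0, W=0, Y=1, X=0, V=0, U=0) weight 1/5376
  (Z=0, W=0, Y=1, X=0, V=0, U=1) weight 1/5376
  (Z=0, W=0, Y=1, X=0, V=0, U=2) weight 1/1344
  (Z=0, W=0, Y=1, X=0, V=1, U=0) weight 1/1792
  (Z=0, W=0, Y=1, X=0, V=1, U=1) weight 1/1792
  (Z=0, W=0, Y=1, X=0, V=1, U=2) weight 1/448
  (Z=0, W=0, Y=2, X=0, V=0, U=0) weight 1/5376
  (Z=0, W=0, Y=2, X=0, V=0, U=1) weight 1/5376
  (Z=1, W=0, Y=1, X=1, V=0, U=0) weight 1/3696
  … 183 more
Group by X:
  weight(X=0) = 5/28
  weight(X=1) = 1/7
Total weight = 5/28 + 1/7 = 9/28
P(X=0 | obs) = 5/28 / 9/28 = 5/9
P(X=1 | obs) = 1/7 / 9/28 = 4/9
argmax = 0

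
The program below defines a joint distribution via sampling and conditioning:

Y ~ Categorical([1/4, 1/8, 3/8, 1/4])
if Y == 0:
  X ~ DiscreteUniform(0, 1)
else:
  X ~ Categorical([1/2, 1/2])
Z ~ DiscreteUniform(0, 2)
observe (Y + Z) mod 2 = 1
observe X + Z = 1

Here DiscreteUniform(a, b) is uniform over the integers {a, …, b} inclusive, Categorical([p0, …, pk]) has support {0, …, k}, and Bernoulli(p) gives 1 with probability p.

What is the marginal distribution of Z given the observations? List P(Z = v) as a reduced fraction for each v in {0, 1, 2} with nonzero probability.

Enumerate traces; 4 have nonzero weight after conditioning:
  (Y=0, X=0, Z=1) weight 1/24
  (Y=1, X=1, Z=0) weight 1/48
  (Y=2, X=0, Z=1) weight 1/16
  (Y=3, X=1, Z=0) weight 1/24
Group by Z:
  weight(Z=0) = 1/16
  weight(Z=1) = 5/48
Total weight = 1/16 + 5/48 = 1/6
P(Z=0 | obs) = 1/16 / 1/6 = 3/8
P(Z=1 | obs) = 5/48 / 1/6 = 5/8

P(Z=0) = 3/8, P(Z=1) = 5/8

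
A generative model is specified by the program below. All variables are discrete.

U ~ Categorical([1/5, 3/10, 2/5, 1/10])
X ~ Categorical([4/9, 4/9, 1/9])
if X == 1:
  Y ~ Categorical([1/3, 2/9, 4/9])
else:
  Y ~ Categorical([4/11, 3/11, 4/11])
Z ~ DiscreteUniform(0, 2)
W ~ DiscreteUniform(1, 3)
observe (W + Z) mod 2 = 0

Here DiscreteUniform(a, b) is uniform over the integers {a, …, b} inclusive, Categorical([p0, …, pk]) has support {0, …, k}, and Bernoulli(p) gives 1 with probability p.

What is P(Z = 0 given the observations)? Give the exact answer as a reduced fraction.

P(Z = 0 | obs) = 1/4

Enumerate traces; 144 have nonzero weight after conditioning:
  (U=0, X=0, Y=0, Z=0, W=2) weight 16/4455
  (U=0, X=0, Y=0, Z=1, W=1) weight 16/4455
  (U=0, X=0, Y=0, Z=1, W=3) weight 16/4455
  (U=0, X=0, Y=0, Z=2, W=2) weight 16/4455
  (U=0, X=0, Y=1, Z=0, W=2) weight 4/1485
  (U=0, X=0, Y=1, Z=1, W=1) weight 4/1485
  (U=0, X=0, Y=1, Z=1, W=3) weight 4/1485
  (U=0, X=0, Y=1, Z=2, W=2) weight 4/1485
  … 136 more
Group by Z:
  weight(Z=0) = 1/9
  weight(Z=1) = 2/9
  weight(Z=2) = 1/9
Total weight = 1/9 + 2/9 + 1/9 = 4/9
P(Z=0 | obs) = 1/9 / 4/9 = 1/4
P(Z=1 | obs) = 2/9 / 4/9 = 1/2
P(Z=2 | obs) = 1/9 / 4/9 = 1/4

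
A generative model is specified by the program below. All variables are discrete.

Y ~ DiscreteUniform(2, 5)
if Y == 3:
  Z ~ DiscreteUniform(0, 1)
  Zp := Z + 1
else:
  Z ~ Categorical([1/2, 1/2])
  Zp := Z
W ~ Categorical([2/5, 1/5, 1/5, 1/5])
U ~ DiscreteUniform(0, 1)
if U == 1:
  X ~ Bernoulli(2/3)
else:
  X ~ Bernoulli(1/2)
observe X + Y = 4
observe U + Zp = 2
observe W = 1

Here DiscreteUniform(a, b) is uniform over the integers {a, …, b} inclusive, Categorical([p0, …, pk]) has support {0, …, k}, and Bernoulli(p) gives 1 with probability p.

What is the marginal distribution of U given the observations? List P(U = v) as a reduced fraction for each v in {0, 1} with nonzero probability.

Enumerate traces; 3 have nonzero weight after conditioning:
  (Y=3, Z=0, W=1, U=1, X=1) weight 1/120
  (Y=3, Z=1, W=1, U=0, X=1) weight 1/160
  (Y=4, Z=1, W=1, U=1, X=0) weight 1/240
Group by U:
  weight(U=0) = 1/160
  weight(U=1) = 1/80
Total weight = 1/160 + 1/80 = 3/160
P(U=0 | obs) = 1/160 / 3/160 = 1/3
P(U=1 | obs) = 1/80 / 3/160 = 2/3

P(U=0) = 1/3, P(U=1) = 2/3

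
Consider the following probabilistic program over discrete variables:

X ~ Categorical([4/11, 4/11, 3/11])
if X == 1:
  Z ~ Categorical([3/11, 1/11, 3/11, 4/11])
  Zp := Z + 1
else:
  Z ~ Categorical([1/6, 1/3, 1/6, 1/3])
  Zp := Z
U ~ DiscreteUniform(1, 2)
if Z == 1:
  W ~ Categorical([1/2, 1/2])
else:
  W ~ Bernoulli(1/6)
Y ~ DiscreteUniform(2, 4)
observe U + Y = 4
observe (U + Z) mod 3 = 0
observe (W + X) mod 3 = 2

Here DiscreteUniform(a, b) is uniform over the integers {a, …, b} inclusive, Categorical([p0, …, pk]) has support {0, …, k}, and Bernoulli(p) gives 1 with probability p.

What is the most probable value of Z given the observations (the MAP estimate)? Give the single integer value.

argmax_v P(Z = v | obs) = 1

Enumerate traces; 4 have nonzero weight after conditioning:
  (X=1, Z=1, U=2, W=1, Y=2) weight 1/363
  (X=1, Z=2, U=1, W=1, Y=3) weight 1/363
  (X=2, Z=1, U=2, W=0, Y=2) weight 1/132
  (X=2, Z=2, U=1, W=0, Y=3) weight 5/792
Group by Z:
  weight(Z=1) = 5/484
  weight(Z=2) = 79/8712
Total weight = 5/484 + 79/8712 = 169/8712
P(Z=1 | obs) = 5/484 / 169/8712 = 90/169
P(Z=2 | obs) = 79/8712 / 169/8712 = 79/169
argmax = 1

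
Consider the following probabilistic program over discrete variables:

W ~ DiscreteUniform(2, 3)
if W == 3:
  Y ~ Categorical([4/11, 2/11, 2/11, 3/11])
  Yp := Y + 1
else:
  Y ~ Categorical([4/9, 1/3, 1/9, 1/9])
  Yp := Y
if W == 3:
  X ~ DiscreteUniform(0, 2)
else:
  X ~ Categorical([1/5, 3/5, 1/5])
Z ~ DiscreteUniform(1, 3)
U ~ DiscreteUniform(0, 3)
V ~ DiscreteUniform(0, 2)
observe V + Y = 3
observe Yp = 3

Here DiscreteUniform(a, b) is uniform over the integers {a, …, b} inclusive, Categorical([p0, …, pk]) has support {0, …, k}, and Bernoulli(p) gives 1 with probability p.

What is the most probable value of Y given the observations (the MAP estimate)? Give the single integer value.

Enumerate traces; 72 have nonzero weight after conditioning:
  (W=2, Y=3, X=0, Z=1, U=0, V=0) weight 1/3240
  (W=2, Y=3, X=0, Z=1, U=1, V=0) weight 1/3240
  (W=2, Y=3, X=0, Z=1, U=2, V=0) weight 1/3240
  (W=2, Y=3, X=0, Z=1, U=3, V=0) weight 1/3240
  (W=2, Y=3, X=0, Z=2, U=0, V=0) weight 1/3240
  (W=2, Y=3, X=0, Z=2, U=1, V=0) weight 1/3240
  (W=2, Y=3, X=0, Z=2, U=2, V=0) weight 1/3240
  (W=2, Y=3, X=0, Z=2, U=3, V=0) weight 1/3240
  (W=3, Y=2, X=0, Z=1, U=0, V=1) weight 1/1188
  … 63 more
Group by Y:
  weight(Y=2) = 1/33
  weight(Y=3) = 1/54
Total weight = 1/33 + 1/54 = 29/594
P(Y=2 | obs) = 1/33 / 29/594 = 18/29
P(Y=3 | obs) = 1/54 / 29/594 = 11/29
argmax = 2

argmax_v P(Y = v | obs) = 2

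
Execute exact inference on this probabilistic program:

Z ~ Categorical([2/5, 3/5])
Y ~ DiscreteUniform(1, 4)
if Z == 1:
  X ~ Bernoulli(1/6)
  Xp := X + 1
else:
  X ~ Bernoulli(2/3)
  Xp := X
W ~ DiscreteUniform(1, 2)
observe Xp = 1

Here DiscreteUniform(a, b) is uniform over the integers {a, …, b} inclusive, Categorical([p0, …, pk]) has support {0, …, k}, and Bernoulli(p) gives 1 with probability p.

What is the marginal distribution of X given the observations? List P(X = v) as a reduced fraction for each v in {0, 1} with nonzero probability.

Enumerate traces; 16 have nonzero weight after conditioning:
  (Z=0, Y=1, X=1, W=1) weight 1/30
  (Z=0, Y=1, X=1, W=2) weight 1/30
  (Z=0, Y=2, X=1, W=1) weight 1/30
  (Z=0, Y=2, X=1, W=2) weight 1/30
  (Z=0, Y=3, X=1, W=1) weight 1/30
  (Z=0, Y=3, X=1, W=2) weight 1/30
  (Z=0, Y=4, X=1, W=1) weight 1/30
  (Z=0, Y=4, X=1, W=2) weight 1/30
  (Z=1, Y=1, X=0, W=1) weight 1/16
  … 7 more
Group by X:
  weight(X=0) = 1/2
  weight(X=1) = 4/15
Total weight = 1/2 + 4/15 = 23/30
P(X=0 | obs) = 1/2 / 23/30 = 15/23
P(X=1 | obs) = 4/15 / 23/30 = 8/23

P(X=0) = 15/23, P(X=1) = 8/23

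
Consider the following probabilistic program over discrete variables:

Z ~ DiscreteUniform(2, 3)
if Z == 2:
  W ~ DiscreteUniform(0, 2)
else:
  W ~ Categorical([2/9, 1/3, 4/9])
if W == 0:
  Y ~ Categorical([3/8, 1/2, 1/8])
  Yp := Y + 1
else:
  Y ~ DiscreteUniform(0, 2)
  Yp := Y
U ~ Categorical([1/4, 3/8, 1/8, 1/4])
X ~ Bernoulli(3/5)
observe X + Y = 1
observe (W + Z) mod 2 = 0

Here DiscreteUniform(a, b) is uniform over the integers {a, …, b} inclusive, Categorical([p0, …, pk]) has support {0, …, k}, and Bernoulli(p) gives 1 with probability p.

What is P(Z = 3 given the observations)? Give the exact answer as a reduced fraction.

Enumerate traces; 24 have nonzero weight after conditioning:
  (Z=2, W=0, Y=0, U=0, X=1) weight 3/320
  (Z=2, W=0, Y=0, U=1, X=1) weight 9/640
  (Z=2, W=0, Y=0, U=2, X=1) weight 3/640
  (Z=2, W=0, Y=0, U=3, X=1) weight 3/320
  (Z=2, W=0, Y=1, U=0, X=0) weight 1/120
  (Z=2, W=0, Y=1, U=1, X=0) weight 1/80
  (Z=2, W=0, Y=1, U=2, X=0) weight 1/240
  (Z=2, W=0, Y=1, U=3, X=0) weight 1/120
  (Z=3, W=1, Y=0, U=0, X=1) weight 1/120
  … 15 more
Group by Z:
  weight(Z=2) = 91/720
  weight(Z=3) = 1/18
Total weight = 91/720 + 1/18 = 131/720
P(Z=2 | obs) = 91/720 / 131/720 = 91/131
P(Z=3 | obs) = 1/18 / 131/720 = 40/131

P(Z = 3 | obs) = 40/131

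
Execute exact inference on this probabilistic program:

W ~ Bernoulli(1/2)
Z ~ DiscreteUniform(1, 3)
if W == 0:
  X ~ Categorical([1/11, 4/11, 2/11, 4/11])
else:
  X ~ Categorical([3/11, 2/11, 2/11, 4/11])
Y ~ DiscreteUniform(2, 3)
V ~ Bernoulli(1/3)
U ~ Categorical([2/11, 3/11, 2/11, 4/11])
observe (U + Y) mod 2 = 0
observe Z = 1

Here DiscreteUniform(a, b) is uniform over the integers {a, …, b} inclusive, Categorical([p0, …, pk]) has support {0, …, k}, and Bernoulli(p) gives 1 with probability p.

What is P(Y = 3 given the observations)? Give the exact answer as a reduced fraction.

Enumerate traces; 64 have nonzero weight after conditioning:
  (W=0, Z=1, X=0, Y=2, V=0, U=0) weight 1/1089
  (W=0, Z=1, X=0, Y=2, V=0, U=2) weight 1/1089
  (W=0, Z=1, X=0, Y=2, V=1, U=0) weight 1/2178
  (W=0, Z=1, X=0, Y=2, V=1, U=2) weight 1/2178
  (W=0, Z=1, X=0, Y=3, V=0, U=1) weight 1/726
  (W=0, Z=1, X=0, Y=3, V=0, U=3) weight 2/1089
  (W=0, Z=1, X=0, Y=3, V=1, U=1) weight 1/1452
  (W=0, Z=1, X=0, Y=3, V=1, U=3) weight 1/1089
  … 56 more
Group by Y:
  weight(Y=2) = 2/33
  weight(Y=3) = 7/66
Total weight = 2/33 + 7/66 = 1/6
P(Y=2 | obs) = 2/33 / 1/6 = 4/11
P(Y=3 | obs) = 7/66 / 1/6 = 7/11

P(Y = 3 | obs) = 7/11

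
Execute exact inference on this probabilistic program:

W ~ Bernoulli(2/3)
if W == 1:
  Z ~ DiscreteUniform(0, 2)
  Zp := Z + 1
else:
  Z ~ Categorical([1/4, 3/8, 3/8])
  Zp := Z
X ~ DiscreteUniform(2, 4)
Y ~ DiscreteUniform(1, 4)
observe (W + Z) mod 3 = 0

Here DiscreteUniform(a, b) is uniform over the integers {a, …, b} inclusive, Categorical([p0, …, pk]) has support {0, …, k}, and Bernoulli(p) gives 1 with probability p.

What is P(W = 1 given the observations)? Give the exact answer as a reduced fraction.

P(W = 1 | obs) = 8/11

Enumerate traces; 24 have nonzero weight after conditioning:
  (W=0, Z=0, X=2, Y=1) weight 1/144
  (W=0, Z=0, X=2, Y=2) weight 1/144
  (W=0, Z=0, X=2, Y=3) weight 1/144
  (W=0, Z=0, X=2, Y=4) weight 1/144
  (W=0, Z=0, X=3, Y=1) weight 1/144
  (W=0, Z=0, X=3, Y=2) weight 1/144
  (W=0, Z=0, X=3, Y=3) weight 1/144
  (W=0, Z=0, X=3, Y=4) weight 1/144
  (W=1, Z=2, X=2, Y=1) weight 1/54
  … 15 more
Group by W:
  weight(W=0) = 1/12
  weight(W=1) = 2/9
Total weight = 1/12 + 2/9 = 11/36
P(W=0 | obs) = 1/12 / 11/36 = 3/11
P(W=1 | obs) = 2/9 / 11/36 = 8/11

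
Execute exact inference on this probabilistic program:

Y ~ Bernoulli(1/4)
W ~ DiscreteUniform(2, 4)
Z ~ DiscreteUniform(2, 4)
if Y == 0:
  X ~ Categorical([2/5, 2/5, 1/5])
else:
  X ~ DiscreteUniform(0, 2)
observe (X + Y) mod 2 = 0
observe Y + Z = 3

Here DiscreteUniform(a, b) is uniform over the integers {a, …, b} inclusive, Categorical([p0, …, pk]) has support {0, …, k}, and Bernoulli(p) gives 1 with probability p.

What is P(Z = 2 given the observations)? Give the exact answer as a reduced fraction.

P(Z = 2 | obs) = 5/32

Enumerate traces; 9 have nonzero weight after conditioning:
  (Y=0, W=2, Z=3, X=0) weight 1/30
  (Y=0, W=2, Z=3, X=2) weight 1/60
  (Y=0, W=3, Z=3, X=0) weight 1/30
  (Y=0, W=3, Z=3, X=2) weight 1/60
  (Y=0, W=4, Z=3, X=0) weight 1/30
  (Y=0, W=4, Z=3, X=2) weight 1/60
  (Y=1, W=2, Z=2, X=1) weight 1/108
  (Y=1, W=3, Z=2, X=1) weight 1/108
  … 1 more
Group by Z:
  weight(Z=2) = 1/36
  weight(Z=3) = 3/20
Total weight = 1/36 + 3/20 = 8/45
P(Z=2 | obs) = 1/36 / 8/45 = 5/32
P(Z=3 | obs) = 3/20 / 8/45 = 27/32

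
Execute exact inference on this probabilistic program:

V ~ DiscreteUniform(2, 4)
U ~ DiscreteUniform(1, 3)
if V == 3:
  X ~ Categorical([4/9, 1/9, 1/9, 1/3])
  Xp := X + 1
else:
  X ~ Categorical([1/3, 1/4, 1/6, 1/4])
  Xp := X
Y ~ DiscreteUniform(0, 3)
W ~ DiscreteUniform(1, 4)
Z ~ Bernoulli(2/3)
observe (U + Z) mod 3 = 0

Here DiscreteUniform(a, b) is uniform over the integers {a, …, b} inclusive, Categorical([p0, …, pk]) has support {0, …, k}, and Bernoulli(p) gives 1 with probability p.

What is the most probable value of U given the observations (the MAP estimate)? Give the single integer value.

argmax_v P(U = v | obs) = 2

Enumerate traces; 384 have nonzero weight after conditioning:
  (V=2, U=2, X=0, Y=0, W=1, Z=1) weight 1/648
  (V=2, U=2, X=0, Y=0, W=2, Z=1) weight 1/648
  (V=2, U=2, X=0, Y=0, W=3, Z=1) weight 1/648
  (V=2, U=2, X=0, Y=0, W=4, Z=1) weight 1/648
  (V=2, U=2, X=0, Y=1, W=1, Z=1) weight 1/648
  (V=2, U=2, X=0, Y=1, W=2, Z=1) weight 1/648
  (V=2, U=2, X=0, Y=1, W=3, Z=1) weight 1/648
  (V=2, U=2, X=0, Y=1, W=4, Z=1) weight 1/648
  (V=2, U=3, X=0, Y=0, W=1, Z=0) weight 1/1296
  … 375 more
Group by U:
  weight(U=2) = 2/9
  weight(U=3) = 1/9
Total weight = 2/9 + 1/9 = 1/3
P(U=2 | obs) = 2/9 / 1/3 = 2/3
P(U=3 | obs) = 1/9 / 1/3 = 1/3
argmax = 2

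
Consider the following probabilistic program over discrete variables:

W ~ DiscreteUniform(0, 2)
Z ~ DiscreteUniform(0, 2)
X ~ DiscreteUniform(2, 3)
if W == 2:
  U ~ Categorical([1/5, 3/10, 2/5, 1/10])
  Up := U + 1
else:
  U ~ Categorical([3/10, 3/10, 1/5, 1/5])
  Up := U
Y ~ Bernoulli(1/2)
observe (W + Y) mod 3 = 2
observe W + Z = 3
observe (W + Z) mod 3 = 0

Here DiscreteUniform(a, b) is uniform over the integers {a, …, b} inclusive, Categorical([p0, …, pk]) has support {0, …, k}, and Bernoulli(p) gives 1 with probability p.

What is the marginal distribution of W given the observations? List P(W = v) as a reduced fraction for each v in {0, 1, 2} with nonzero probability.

P(W=1) = 1/2, P(W=2) = 1/2

Enumerate traces; 16 have nonzero weight after conditioning:
  (W=1, Z=2, X=2, U=0, Y=1) weight 1/120
  (W=1, Z=2, X=2, U=1, Y=1) weight 1/120
  (W=1, Z=2, X=2, U=2, Y=1) weight 1/180
  (W=1, Z=2, X=2, U=3, Y=1) weight 1/180
  (W=1, Z=2, X=3, U=0, Y=1) weight 1/120
  (W=1, Z=2, X=3, U=1, Y=1) weight 1/120
  (W=1, Z=2, X=3, U=2, Y=1) weight 1/180
  (W=1, Z=2, X=3, U=3, Y=1) weight 1/180
  (W=2, Z=1, X=2, U=0, Y=0) weight 1/180
  … 7 more
Group by W:
  weight(W=1) = 1/18
  weight(W=2) = 1/18
Total weight = 1/18 + 1/18 = 1/9
P(W=1 | obs) = 1/18 / 1/9 = 1/2
P(W=2 | obs) = 1/18 / 1/9 = 1/2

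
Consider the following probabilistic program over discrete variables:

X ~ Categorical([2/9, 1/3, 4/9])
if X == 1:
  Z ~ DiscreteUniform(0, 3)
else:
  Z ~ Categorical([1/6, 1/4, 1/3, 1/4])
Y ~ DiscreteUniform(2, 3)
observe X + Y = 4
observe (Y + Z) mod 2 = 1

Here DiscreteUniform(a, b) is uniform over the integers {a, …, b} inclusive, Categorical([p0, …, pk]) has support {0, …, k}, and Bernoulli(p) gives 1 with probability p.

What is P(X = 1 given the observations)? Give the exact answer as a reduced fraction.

P(X = 1 | obs) = 3/7

Enumerate traces; 4 have nonzero weight after conditioning:
  (X=1, Z=0, Y=3) weight 1/24
  (X=1, Z=2, Y=3) weight 1/24
  (X=2, Z=1, Y=2) weight 1/18
  (X=2, Z=3, Y=2) weight 1/18
Group by X:
  weight(X=1) = 1/12
  weight(X=2) = 1/9
Total weight = 1/12 + 1/9 = 7/36
P(X=1 | obs) = 1/12 / 7/36 = 3/7
P(X=2 | obs) = 1/9 / 7/36 = 4/7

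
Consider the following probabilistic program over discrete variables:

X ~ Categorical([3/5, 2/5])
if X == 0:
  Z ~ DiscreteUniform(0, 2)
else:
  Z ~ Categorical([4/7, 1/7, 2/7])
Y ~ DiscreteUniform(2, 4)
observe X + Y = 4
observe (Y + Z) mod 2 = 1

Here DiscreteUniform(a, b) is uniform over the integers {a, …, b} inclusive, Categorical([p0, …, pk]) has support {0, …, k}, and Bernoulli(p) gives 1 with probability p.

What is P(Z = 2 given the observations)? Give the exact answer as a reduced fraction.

P(Z = 2 | obs) = 4/19

Enumerate traces; 3 have nonzero weight after conditioning:
  (X=0, Z=1, Y=4) weight 1/15
  (X=1, Z=0, Y=3) weight 8/105
  (X=1, Z=2, Y=3) weight 4/105
Group by Z:
  weight(Z=0) = 8/105
  weight(Z=1) = 1/15
  weight(Z=2) = 4/105
Total weight = 8/105 + 1/15 + 4/105 = 19/105
P(Z=0 | obs) = 8/105 / 19/105 = 8/19
P(Z=1 | obs) = 1/15 / 19/105 = 7/19
P(Z=2 | obs) = 4/105 / 19/105 = 4/19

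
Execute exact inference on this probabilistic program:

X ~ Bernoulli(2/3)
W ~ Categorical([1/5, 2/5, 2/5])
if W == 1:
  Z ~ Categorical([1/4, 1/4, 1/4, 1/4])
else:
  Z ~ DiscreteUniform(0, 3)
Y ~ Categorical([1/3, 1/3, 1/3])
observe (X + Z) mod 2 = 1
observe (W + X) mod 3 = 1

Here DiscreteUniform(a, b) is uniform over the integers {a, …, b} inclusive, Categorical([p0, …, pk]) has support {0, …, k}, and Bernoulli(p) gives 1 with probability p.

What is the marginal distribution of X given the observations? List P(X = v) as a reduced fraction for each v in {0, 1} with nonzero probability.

P(X=0) = 1/2, P(X=1) = 1/2

Enumerate traces; 12 have nonzero weight after conditioning:
  (X=0, W=1, Z=1, Y=0) weight 1/90
  (X=0, W=1, Z=1, Y=1) weight 1/90
  (X=0, W=1, Z=1, Y=2) weight 1/90
  (X=0, W=1, Z=3, Y=0) weight 1/90
  (X=0, W=1, Z=3, Y=1) weight 1/90
  (X=0, W=1, Z=3, Y=2) weight 1/90
  (X=1, W=0, Z=0, Y=0) weight 1/90
  (X=1, W=0, Z=0, Y=1) weight 1/90
  … 4 more
Group by X:
  weight(X=0) = 1/15
  weight(X=1) = 1/15
Total weight = 1/15 + 1/15 = 2/15
P(X=0 | obs) = 1/15 / 2/15 = 1/2
P(X=1 | obs) = 1/15 / 2/15 = 1/2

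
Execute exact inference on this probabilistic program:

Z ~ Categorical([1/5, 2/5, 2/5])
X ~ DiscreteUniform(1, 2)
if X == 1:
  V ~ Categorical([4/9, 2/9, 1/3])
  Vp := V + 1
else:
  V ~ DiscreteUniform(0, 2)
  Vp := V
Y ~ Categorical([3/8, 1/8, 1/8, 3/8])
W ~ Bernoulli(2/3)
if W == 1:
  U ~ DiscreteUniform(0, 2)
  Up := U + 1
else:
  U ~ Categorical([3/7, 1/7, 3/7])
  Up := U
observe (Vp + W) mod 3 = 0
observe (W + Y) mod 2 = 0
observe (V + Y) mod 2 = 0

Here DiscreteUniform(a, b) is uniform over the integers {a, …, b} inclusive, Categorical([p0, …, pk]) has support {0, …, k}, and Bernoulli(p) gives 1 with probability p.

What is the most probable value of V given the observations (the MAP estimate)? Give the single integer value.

argmax_v P(V = v | obs) = 1

Enumerate traces; 54 have nonzero weight after conditioning:
  (Z=0, X=1, V=1, Y=1, W=1, U=0) weight 1/1620
  (Z=0, X=1, V=1, Y=1, W=1, U=1) weight 1/1620
  (Z=0, X=1, V=1, Y=1, W=1, U=2) weight 1/1620
  (Z=0, X=1, V=1, Y=3, W=1, U=0) weight 1/540
  (Z=0, X=1, V=1, Y=3, W=1, U=1) weight 1/540
  (Z=0, X=1, V=1, Y=3, W=1, U=2) weight 1/540
  (Z=0, X=1, V=2, Y=0, W=0, U=0) weight 1/560
  (Z=0, X=1, V=2, Y=0, W=0, U=1) weight 1/1680
  (Z=0, X=2, V=0, Y=0, W=0, U=0) weight 1/560
  … 45 more
Group by V:
  weight(V=0) = 1/36
  weight(V=1) = 1/27
  weight(V=2) = 1/36
Total weight = 1/36 + 1/27 + 1/36 = 5/54
P(V=0 | obs) = 1/36 / 5/54 = 3/10
P(V=1 | obs) = 1/27 / 5/54 = 2/5
P(V=2 | obs) = 1/36 / 5/54 = 3/10
argmax = 1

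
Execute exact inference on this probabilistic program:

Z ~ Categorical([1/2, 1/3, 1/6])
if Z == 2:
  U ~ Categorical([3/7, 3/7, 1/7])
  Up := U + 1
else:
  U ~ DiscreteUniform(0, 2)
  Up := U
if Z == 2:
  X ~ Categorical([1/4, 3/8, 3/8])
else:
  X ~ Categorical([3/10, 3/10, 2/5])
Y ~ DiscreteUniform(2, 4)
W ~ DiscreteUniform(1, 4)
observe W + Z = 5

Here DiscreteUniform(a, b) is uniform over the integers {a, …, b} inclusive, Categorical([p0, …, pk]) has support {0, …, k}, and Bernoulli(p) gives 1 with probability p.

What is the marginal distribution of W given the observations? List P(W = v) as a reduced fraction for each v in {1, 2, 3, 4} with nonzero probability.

P(W=3) = 1/3, P(W=4) = 2/3

Enumerate traces; 54 have nonzero weight after conditioning:
  (Z=1, U=0, X=0, Y=2, W=4) weight 1/360
  (Z=1, U=0, X=0, Y=3, W=4) weight 1/360
  (Z=1, U=0, X=0, Y=4, W=4) weight 1/360
  (Z=1, U=0, X=1, Y=2, W=4) weight 1/360
  (Z=1, U=0, X=1, Y=3, W=4) weight 1/360
  (Z=1, U=0, X=1, Y=4, W=4) weight 1/360
  (Z=1, U=0, X=2, Y=2, W=4) weight 1/270
  (Z=1, U=0, X=2, Y=3, W=4) weight 1/270
  (Z=2, U=0, X=0, Y=2, W=3) weight 1/672
  … 45 more
Group by W:
  weight(W=3) = 1/24
  weight(W=4) = 1/12
Total weight = 1/24 + 1/12 = 1/8
P(W=3 | obs) = 1/24 / 1/8 = 1/3
P(W=4 | obs) = 1/12 / 1/8 = 2/3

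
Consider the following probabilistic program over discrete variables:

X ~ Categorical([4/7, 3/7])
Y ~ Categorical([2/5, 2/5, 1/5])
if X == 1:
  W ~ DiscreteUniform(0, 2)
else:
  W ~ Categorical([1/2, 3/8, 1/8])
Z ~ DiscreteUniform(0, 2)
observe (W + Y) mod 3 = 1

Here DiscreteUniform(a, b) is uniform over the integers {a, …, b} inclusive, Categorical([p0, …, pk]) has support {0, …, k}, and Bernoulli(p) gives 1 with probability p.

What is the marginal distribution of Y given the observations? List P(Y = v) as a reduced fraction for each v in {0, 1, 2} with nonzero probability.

P(Y=0) = 2/5, P(Y=1) = 12/25, P(Y=2) = 3/25

Enumerate traces; 18 have nonzero weight after conditioning:
  (X=0, Y=0, W=1, Z=0) weight 1/35
  (X=0, Y=0, W=1, Z=1) weight 1/35
  (X=0, Y=0, W=1, Z=2) weight 1/35
  (X=0, Y=1, W=0, Z=0) weight 4/105
  (X=0, Y=1, W=0, Z=1) weight 4/105
  (X=0, Y=1, W=0, Z=2) weight 4/105
  (X=0, Y=2, W=2, Z=0) weight 1/210
  (X=0, Y=2, W=2, Z=1) weight 1/210
  … 10 more
Group by Y:
  weight(Y=0) = 1/7
  weight(Y=1) = 6/35
  weight(Y=2) = 3/70
Total weight = 1/7 + 6/35 + 3/70 = 5/14
P(Y=0 | obs) = 1/7 / 5/14 = 2/5
P(Y=1 | obs) = 6/35 / 5/14 = 12/25
P(Y=2 | obs) = 3/70 / 5/14 = 3/25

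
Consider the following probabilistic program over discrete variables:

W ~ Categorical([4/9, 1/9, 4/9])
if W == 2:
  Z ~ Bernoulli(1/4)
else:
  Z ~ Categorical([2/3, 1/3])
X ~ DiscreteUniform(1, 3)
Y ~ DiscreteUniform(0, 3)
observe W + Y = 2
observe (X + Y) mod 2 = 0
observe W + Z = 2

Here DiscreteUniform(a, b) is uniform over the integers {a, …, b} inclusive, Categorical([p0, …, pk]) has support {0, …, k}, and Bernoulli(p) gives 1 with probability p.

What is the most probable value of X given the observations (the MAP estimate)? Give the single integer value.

Enumerate traces; 3 have nonzero weight after conditioning:
  (W=1, Z=1, X=1, Y=1) weight 1/324
  (W=1, Z=1, X=3, Y=1) weight 1/324
  (W=2, Z=0, X=2, Y=0) weight 1/36
Group by X:
  weight(X=1) = 1/324
  weight(X=2) = 1/36
  weight(X=3) = 1/324
Total weight = 1/324 + 1/36 + 1/324 = 11/324
P(X=1 | obs) = 1/324 / 11/324 = 1/11
P(X=2 | obs) = 1/36 / 11/324 = 9/11
P(X=3 | obs) = 1/324 / 11/324 = 1/11
argmax = 2

argmax_v P(X = v | obs) = 2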